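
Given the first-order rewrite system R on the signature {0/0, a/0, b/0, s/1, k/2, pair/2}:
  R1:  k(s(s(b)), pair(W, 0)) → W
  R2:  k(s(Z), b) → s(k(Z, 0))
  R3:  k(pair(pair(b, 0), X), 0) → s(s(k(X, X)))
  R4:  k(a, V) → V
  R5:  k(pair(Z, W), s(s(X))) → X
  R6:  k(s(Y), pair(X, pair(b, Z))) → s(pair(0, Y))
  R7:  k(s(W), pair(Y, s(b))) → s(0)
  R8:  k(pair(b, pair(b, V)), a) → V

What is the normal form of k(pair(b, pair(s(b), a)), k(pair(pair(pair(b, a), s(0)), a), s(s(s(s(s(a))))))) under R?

1. k(pair(b, pair(s(b), a)), k(pair(pair(pair(b, a), s(0)), a), s(s(s(s(s(a)))))))  →  k(pair(b, pair(s(b), a)), s(s(s(a))))   [R5 at 2]
2. k(pair(b, pair(s(b), a)), s(s(s(a))))  →  s(a)   [R5 at ε]

s(a)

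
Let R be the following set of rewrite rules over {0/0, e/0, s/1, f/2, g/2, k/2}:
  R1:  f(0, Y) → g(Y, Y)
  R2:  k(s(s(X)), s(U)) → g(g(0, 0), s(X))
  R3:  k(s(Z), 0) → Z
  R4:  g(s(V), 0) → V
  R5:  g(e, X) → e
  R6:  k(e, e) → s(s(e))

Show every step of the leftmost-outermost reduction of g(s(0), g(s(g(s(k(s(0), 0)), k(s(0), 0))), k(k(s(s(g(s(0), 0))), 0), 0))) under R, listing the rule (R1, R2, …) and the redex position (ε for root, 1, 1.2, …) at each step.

1. g(s(0), g(s(g(s(k(s(0), 0)), k(s(0), 0))), k(k(s(s(g(s(0), 0))), 0), 0)))  →  g(s(0), g(s(g(s(0), k(s(0), 0))), k(k(s(s(g(s(0), 0))), 0), 0)))   [R3 at 2.1.1.1.1]
2. g(s(0), g(s(g(s(0), k(s(0), 0))), k(k(s(s(g(s(0), 0))), 0), 0)))  →  g(s(0), g(s(g(s(0), 0)), k(k(s(s(g(s(0), 0))), 0), 0)))   [R3 at 2.1.1.2]
3. g(s(0), g(s(g(s(0), 0)), k(k(s(s(g(s(0), 0))), 0), 0)))  →  g(s(0), g(s(0), k(k(s(s(g(s(0), 0))), 0), 0)))   [R4 at 2.1.1]
4. g(s(0), g(s(0), k(k(s(s(g(s(0), 0))), 0), 0)))  →  g(s(0), g(s(0), k(s(g(s(0), 0)), 0)))   [R3 at 2.2.1]
5. g(s(0), g(s(0), k(s(g(s(0), 0)), 0)))  →  g(s(0), g(s(0), g(s(0), 0)))   [R3 at 2.2]
6. g(s(0), g(s(0), g(s(0), 0)))  →  g(s(0), g(s(0), 0))   [R4 at 2.2]
7. g(s(0), g(s(0), 0))  →  g(s(0), 0)   [R4 at 2]
8. g(s(0), 0)  →  0   [R4 at ε]

0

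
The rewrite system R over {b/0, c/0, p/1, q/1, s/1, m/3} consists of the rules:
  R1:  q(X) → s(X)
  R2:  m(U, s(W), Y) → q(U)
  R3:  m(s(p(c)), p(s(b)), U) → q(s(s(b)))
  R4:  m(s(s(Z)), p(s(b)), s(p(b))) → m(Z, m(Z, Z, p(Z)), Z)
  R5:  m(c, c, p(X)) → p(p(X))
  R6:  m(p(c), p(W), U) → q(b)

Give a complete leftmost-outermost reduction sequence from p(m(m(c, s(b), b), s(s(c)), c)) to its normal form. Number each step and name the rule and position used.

p(s(s(c)))

1. p(m(m(c, s(b), b), s(s(c)), c))  →  p(q(m(c, s(b), b)))   [R2 at 1]
2. p(q(m(c, s(b), b)))  →  p(s(m(c, s(b), b)))   [R1 at 1]
3. p(s(m(c, s(b), b)))  →  p(s(q(c)))   [R2 at 1.1]
4. p(s(q(c)))  →  p(s(s(c)))   [R1 at 1.1]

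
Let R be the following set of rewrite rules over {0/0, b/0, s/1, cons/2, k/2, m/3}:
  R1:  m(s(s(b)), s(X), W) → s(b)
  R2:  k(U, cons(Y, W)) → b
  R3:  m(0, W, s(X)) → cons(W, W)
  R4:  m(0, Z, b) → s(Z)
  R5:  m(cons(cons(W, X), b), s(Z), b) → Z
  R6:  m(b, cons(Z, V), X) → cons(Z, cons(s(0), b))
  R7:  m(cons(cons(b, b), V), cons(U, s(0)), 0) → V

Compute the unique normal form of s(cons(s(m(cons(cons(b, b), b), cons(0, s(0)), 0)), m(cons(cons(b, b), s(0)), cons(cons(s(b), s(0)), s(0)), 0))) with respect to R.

1. s(cons(s(m(cons(cons(b, b), b), cons(0, s(0)), 0)), m(cons(cons(b, b), s(0)), cons(cons(s(b), s(0)), s(0)), 0)))  →  s(cons(s(b), m(cons(cons(b, b), s(0)), cons(cons(s(b), s(0)), s(0)), 0)))   [R7 at 1.1.1]
2. s(cons(s(b), m(cons(cons(b, b), s(0)), cons(cons(s(b), s(0)), s(0)), 0)))  →  s(cons(s(b), s(0)))   [R7 at 1.2]

s(cons(s(b), s(0)))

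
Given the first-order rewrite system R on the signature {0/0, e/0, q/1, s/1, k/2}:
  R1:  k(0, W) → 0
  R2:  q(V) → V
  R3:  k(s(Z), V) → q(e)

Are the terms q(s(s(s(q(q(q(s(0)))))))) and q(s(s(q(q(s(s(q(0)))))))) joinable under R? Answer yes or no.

Reduce t₁ = q(s(s(s(q(q(q(s(0)))))))):
1. q(s(s(s(q(q(q(s(0))))))))  →  s(s(s(q(q(q(s(0)))))))   [R2 at ε]
2. s(s(s(q(q(q(s(0)))))))  →  s(s(s(q(q(s(0))))))   [R2 at 1.1.1]
3. s(s(s(q(q(s(0))))))  →  s(s(s(q(s(0)))))   [R2 at 1.1.1]
4. s(s(s(q(s(0)))))  →  s(s(s(s(0))))   [R2 at 1.1.1]

Reduce t₂ = q(s(s(q(q(s(s(q(0)))))))):
1. q(s(s(q(q(s(s(q(0))))))))  →  s(s(q(q(s(s(q(0)))))))   [R2 at ε]
2. s(s(q(q(s(s(q(0)))))))  →  s(s(q(s(s(q(0))))))   [R2 at 1.1]
3. s(s(q(s(s(q(0))))))  →  s(s(s(s(q(0)))))   [R2 at 1.1]
4. s(s(s(s(q(0)))))  →  s(s(s(s(0))))   [R2 at 1.1.1.1]

yes — NF(t₁) = s(s(s(s(0)))), NF(t₂) = s(s(s(s(0))))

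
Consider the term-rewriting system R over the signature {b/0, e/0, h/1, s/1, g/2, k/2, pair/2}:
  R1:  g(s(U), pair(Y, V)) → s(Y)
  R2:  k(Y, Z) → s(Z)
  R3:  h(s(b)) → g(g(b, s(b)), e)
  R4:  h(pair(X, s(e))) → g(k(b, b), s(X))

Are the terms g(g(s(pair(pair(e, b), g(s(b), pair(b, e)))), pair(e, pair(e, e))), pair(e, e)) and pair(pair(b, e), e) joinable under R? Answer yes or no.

Reduce t₁ = g(g(s(pair(pair(e, b), g(s(b), pair(b, e)))), pair(e, pair(e, e))), pair(e, e)):
1. g(g(s(pair(pair(e, b), g(s(b), pair(b, e)))), pair(e, pair(e, e))), pair(e, e))  →  g(s(e), pair(e, e))   [R1 at 1]
2. g(s(e), pair(e, e))  →  s(e)   [R1 at ε]

Reduce t₂ = pair(pair(b, e), e):

no — NF(t₁) = s(e), NF(t₂) = pair(pair(b, e), e)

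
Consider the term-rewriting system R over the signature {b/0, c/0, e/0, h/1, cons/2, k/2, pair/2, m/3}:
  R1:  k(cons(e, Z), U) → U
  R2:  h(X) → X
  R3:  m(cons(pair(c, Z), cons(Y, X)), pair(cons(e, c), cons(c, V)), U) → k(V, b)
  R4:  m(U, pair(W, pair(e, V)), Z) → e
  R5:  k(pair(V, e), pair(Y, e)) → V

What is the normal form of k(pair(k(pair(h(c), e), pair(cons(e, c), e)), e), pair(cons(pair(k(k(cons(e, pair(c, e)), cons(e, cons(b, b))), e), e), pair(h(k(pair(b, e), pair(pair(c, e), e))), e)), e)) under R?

c

1. k(pair(k(pair(h(c), e), pair(cons(e, c), e)), e), pair(cons(pair(k(k(cons(e, pair(c, e)), cons(e, cons(b, b))), e), e), pair(h(k(pair(b, e), pair(pair(c, e), e))), e)), e))  →  k(pair(h(c), e), pair(cons(e, c), e))   [R5 at ε]
2. k(pair(h(c), e), pair(cons(e, c), e))  →  h(c)   [R5 at ε]
3. h(c)  →  c   [R2 at ε]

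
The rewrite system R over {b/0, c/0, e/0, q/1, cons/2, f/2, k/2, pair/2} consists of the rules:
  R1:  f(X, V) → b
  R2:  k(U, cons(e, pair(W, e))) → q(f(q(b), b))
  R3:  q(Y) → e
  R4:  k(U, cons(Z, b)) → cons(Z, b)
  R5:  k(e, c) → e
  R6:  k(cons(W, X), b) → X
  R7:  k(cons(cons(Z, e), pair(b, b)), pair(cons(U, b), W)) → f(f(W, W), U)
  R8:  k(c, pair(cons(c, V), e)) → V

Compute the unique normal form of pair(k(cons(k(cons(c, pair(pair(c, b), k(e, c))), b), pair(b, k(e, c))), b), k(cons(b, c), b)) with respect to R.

pair(pair(b, e), c)

1. pair(k(cons(k(cons(c, pair(pair(c, b), k(e, c))), b), pair(b, k(e, c))), b), k(cons(b, c), b))  →  pair(pair(b, k(e, c)), k(cons(b, c), b))   [R6 at 1]
2. pair(pair(b, k(e, c)), k(cons(b, c), b))  →  pair(pair(b, e), k(cons(b, c), b))   [R5 at 1.2]
3. pair(pair(b, e), k(cons(b, c), b))  →  pair(pair(b, e), c)   [R6 at 2]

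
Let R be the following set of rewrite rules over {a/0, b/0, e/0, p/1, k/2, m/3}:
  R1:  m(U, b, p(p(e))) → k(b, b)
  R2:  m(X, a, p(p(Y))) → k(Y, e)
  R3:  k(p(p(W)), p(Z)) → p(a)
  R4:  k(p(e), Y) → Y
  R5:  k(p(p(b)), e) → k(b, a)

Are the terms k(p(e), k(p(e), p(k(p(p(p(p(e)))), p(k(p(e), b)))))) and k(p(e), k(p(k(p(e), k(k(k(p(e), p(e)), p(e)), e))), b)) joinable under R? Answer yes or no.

Reduce t₁ = k(p(e), k(p(e), p(k(p(p(p(p(e)))), p(k(p(e), b)))))):
1. k(p(e), k(p(e), p(k(p(p(p(p(e)))), p(k(p(e), b))))))  →  k(p(e), p(k(p(p(p(p(e)))), p(k(p(e), b)))))   [R4 at ε]
2. k(p(e), p(k(p(p(p(p(e)))), p(k(p(e), b)))))  →  p(k(p(p(p(p(e)))), p(k(p(e), b))))   [R4 at ε]
3. p(k(p(p(p(p(e)))), p(k(p(e), b))))  →  p(p(a))   [R3 at 1]

Reduce t₂ = k(p(e), k(p(k(p(e), k(k(k(p(e), p(e)), p(e)), e))), b)):
1. k(p(e), k(p(k(p(e), k(k(k(p(e), p(e)), p(e)), e))), b))  →  k(p(k(p(e), k(k(k(p(e), p(e)), p(e)), e))), b)   [R4 at ε]
2. k(p(k(p(e), k(k(k(p(e), p(e)), p(e)), e))), b)  →  k(p(k(k(k(p(e), p(e)), p(e)), e)), b)   [R4 at 1.1]
3. k(p(k(k(k(p(e), p(e)), p(e)), e)), b)  →  k(p(k(k(p(e), p(e)), e)), b)   [R4 at 1.1.1.1]
4. k(p(k(k(p(e), p(e)), e)), b)  →  k(p(k(p(e), e)), b)   [R4 at 1.1.1]
5. k(p(k(p(e), e)), b)  →  k(p(e), b)   [R4 at 1.1]
6. k(p(e), b)  →  b   [R4 at ε]

no — NF(t₁) = p(p(a)), NF(t₂) = b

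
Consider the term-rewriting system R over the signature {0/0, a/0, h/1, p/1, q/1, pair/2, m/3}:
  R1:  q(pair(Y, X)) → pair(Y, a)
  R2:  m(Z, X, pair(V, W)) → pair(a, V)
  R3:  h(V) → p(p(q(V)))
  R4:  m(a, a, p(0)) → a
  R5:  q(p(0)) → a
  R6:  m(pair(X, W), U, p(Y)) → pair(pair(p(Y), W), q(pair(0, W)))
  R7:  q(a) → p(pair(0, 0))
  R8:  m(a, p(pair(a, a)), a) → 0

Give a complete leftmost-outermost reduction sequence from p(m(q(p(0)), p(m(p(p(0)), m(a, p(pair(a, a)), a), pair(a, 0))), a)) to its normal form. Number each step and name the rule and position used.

p(0)

1. p(m(q(p(0)), p(m(p(p(0)), m(a, p(pair(a, a)), a), pair(a, 0))), a))  →  p(m(a, p(m(p(p(0)), m(a, p(pair(a, a)), a), pair(a, 0))), a))   [R5 at 1.1]
2. p(m(a, p(m(p(p(0)), m(a, p(pair(a, a)), a), pair(a, 0))), a))  →  p(m(a, p(pair(a, a)), a))   [R2 at 1.2.1]
3. p(m(a, p(pair(a, a)), a))  →  p(0)   [R8 at 1]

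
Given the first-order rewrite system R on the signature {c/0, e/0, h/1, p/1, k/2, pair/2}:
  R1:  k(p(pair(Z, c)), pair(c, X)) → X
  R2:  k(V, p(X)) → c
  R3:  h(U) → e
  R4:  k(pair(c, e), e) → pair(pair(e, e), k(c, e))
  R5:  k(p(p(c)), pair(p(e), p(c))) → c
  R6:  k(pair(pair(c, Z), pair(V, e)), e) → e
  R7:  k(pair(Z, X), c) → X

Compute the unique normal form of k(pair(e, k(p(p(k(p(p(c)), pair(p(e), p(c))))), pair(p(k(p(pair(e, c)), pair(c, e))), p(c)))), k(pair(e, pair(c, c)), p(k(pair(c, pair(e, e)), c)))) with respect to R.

1. k(pair(e, k(p(p(k(p(p(c)), pair(p(e), p(c))))), pair(p(k(p(pair(e, c)), pair(c, e))), p(c)))), k(pair(e, pair(c, c)), p(k(pair(c, pair(e, e)), c))))  →  k(pair(e, k(p(p(c)), pair(p(k(p(pair(e, c)), pair(c, e))), p(c)))), k(pair(e, pair(c, c)), p(k(pair(c, pair(e, e)), c))))   [R5 at 1.2.1.1.1]
2. k(pair(e, k(p(p(c)), pair(p(k(p(pair(e, c)), pair(c, e))), p(c)))), k(pair(e, pair(c, c)), p(k(pair(c, pair(e, e)), c))))  →  k(pair(e, k(p(p(c)), pair(p(e), p(c)))), k(pair(e, pair(c, c)), p(k(pair(c, pair(e, e)), c))))   [R1 at 1.2.2.1.1]
3. k(pair(e, k(p(p(c)), pair(p(e), p(c)))), k(pair(e, pair(c, c)), p(k(pair(c, pair(e, e)), c))))  →  k(pair(e, c), k(pair(e, pair(c, c)), p(k(pair(c, pair(e, e)), c))))   [R5 at 1.2]
4. k(pair(e, c), k(pair(e, pair(c, c)), p(k(pair(c, pair(e, e)), c))))  →  k(pair(e, c), c)   [R2 at 2]
5. k(pair(e, c), c)  →  c   [R7 at ε]

c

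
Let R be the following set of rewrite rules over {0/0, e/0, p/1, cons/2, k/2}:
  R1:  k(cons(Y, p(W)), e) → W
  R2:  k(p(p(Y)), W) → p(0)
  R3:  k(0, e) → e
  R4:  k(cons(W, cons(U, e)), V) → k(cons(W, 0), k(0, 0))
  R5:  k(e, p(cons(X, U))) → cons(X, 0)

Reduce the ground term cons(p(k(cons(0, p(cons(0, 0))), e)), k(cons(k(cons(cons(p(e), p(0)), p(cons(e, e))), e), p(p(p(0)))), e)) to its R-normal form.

cons(p(cons(0, 0)), p(p(0)))

1. cons(p(k(cons(0, p(cons(0, 0))), e)), k(cons(k(cons(cons(p(e), p(0)), p(cons(e, e))), e), p(p(p(0)))), e))  →  cons(p(cons(0, 0)), k(cons(k(cons(cons(p(e), p(0)), p(cons(e, e))), e), p(p(p(0)))), e))   [R1 at 1.1]
2. cons(p(cons(0, 0)), k(cons(k(cons(cons(p(e), p(0)), p(cons(e, e))), e), p(p(p(0)))), e))  →  cons(p(cons(0, 0)), p(p(0)))   [R1 at 2]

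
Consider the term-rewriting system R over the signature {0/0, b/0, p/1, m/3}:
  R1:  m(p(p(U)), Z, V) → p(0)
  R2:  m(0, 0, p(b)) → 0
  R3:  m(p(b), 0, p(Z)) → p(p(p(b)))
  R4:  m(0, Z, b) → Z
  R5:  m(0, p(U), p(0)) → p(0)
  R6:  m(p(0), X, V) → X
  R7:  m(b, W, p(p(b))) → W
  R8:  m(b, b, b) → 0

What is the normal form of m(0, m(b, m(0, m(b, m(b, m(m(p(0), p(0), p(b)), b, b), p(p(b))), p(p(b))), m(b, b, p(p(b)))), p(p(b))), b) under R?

b

1. m(0, m(b, m(0, m(b, m(b, m(m(p(0), p(0), p(b)), b, b), p(p(b))), p(p(b))), m(b, b, p(p(b)))), p(p(b))), b)  →  m(b, m(0, m(b, m(b, m(m(p(0), p(0), p(b)), b, b), p(p(b))), p(p(b))), m(b, b, p(p(b)))), p(p(b)))   [R4 at ε]
2. m(b, m(0, m(b, m(b, m(m(p(0), p(0), p(b)), b, b), p(p(b))), p(p(b))), m(b, b, p(p(b)))), p(p(b)))  →  m(0, m(b, m(b, m(m(p(0), p(0), p(b)), b, b), p(p(b))), p(p(b))), m(b, b, p(p(b))))   [R7 at ε]
3. m(0, m(b, m(b, m(m(p(0), p(0), p(b)), b, b), p(p(b))), p(p(b))), m(b, b, p(p(b))))  →  m(0, m(b, m(m(p(0), p(0), p(b)), b, b), p(p(b))), m(b, b, p(p(b))))   [R7 at 2]
4. m(0, m(b, m(m(p(0), p(0), p(b)), b, b), p(p(b))), m(b, b, p(p(b))))  →  m(0, m(m(p(0), p(0), p(b)), b, b), m(b, b, p(p(b))))   [R7 at 2]
5. m(0, m(m(p(0), p(0), p(b)), b, b), m(b, b, p(p(b))))  →  m(0, m(p(0), b, b), m(b, b, p(p(b))))   [R6 at 2.1]
6. m(0, m(p(0), b, b), m(b, b, p(p(b))))  →  m(0, b, m(b, b, p(p(b))))   [R6 at 2]
7. m(0, b, m(b, b, p(p(b))))  →  m(0, b, b)   [R7 at 3]
8. m(0, b, b)  →  b   [R4 at ε]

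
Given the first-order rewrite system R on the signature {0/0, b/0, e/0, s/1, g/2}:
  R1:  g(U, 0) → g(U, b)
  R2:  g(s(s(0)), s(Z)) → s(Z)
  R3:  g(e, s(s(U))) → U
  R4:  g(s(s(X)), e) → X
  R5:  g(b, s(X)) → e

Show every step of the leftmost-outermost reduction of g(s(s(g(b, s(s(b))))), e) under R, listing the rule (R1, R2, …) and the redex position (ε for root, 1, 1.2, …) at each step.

e

1. g(s(s(g(b, s(s(b))))), e)  →  g(b, s(s(b)))   [R4 at ε]
2. g(b, s(s(b)))  →  e   [R5 at ε]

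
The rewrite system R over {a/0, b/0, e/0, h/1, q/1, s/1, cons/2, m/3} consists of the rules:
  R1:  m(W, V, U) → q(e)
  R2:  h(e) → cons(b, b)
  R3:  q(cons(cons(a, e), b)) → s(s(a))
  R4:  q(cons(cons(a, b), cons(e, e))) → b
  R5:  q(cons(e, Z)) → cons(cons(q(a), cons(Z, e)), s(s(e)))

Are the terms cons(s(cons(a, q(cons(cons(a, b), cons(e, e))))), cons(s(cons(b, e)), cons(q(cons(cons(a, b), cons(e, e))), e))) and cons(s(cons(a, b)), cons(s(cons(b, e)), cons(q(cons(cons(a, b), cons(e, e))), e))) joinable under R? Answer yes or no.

Reduce t₁ = cons(s(cons(a, q(cons(cons(a, b), cons(e, e))))), cons(s(cons(b, e)), cons(q(cons(cons(a, b), cons(e, e))), e))):
1. cons(s(cons(a, q(cons(cons(a, b), cons(e, e))))), cons(s(cons(b, e)), cons(q(cons(cons(a, b), cons(e, e))), e)))  →  cons(s(cons(a, b)), cons(s(cons(b, e)), cons(q(cons(cons(a, b), cons(e, e))), e)))   [R4 at 1.1.2]
2. cons(s(cons(a, b)), cons(s(cons(b, e)), cons(q(cons(cons(a, b), cons(e, e))), e)))  →  cons(s(cons(a, b)), cons(s(cons(b, e)), cons(b, e)))   [R4 at 2.2.1]

Reduce t₂ = cons(s(cons(a, b)), cons(s(cons(b, e)), cons(q(cons(cons(a, b), cons(e, e))), e))):
1. cons(s(cons(a, b)), cons(s(cons(b, e)), cons(q(cons(cons(a, b), cons(e, e))), e)))  →  cons(s(cons(a, b)), cons(s(cons(b, e)), cons(b, e)))   [R4 at 2.2.1]

yes — NF(t₁) = cons(s(cons(a, b)), cons(s(cons(b, e)), cons(b, e))), NF(t₂) = cons(s(cons(a, b)), cons(s(cons(b, e)), cons(b, e)))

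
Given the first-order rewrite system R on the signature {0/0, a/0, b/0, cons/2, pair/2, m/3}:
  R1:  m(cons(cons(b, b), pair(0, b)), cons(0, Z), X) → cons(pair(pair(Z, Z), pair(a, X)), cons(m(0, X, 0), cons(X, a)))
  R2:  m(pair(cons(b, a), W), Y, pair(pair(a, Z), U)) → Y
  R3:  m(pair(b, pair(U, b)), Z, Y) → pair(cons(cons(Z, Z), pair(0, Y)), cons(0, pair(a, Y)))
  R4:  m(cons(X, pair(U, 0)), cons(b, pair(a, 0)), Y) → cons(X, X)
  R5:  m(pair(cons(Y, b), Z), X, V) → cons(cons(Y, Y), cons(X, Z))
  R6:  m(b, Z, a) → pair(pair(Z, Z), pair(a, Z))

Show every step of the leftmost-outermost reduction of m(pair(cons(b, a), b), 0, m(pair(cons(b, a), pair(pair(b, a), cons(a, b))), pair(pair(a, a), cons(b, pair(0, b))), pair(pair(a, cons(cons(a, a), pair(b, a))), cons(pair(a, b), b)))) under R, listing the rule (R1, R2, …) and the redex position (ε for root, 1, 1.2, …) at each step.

0

1. m(pair(cons(b, a), b), 0, m(pair(cons(b, a), pair(pair(b, a), cons(a, b))), pair(pair(a, a), cons(b, pair(0, b))), pair(pair(a, cons(cons(a, a), pair(b, a))), cons(pair(a, b), b))))  →  m(pair(cons(b, a), b), 0, pair(pair(a, a), cons(b, pair(0, b))))   [R2 at 3]
2. m(pair(cons(b, a), b), 0, pair(pair(a, a), cons(b, pair(0, b))))  →  0   [R2 at ε]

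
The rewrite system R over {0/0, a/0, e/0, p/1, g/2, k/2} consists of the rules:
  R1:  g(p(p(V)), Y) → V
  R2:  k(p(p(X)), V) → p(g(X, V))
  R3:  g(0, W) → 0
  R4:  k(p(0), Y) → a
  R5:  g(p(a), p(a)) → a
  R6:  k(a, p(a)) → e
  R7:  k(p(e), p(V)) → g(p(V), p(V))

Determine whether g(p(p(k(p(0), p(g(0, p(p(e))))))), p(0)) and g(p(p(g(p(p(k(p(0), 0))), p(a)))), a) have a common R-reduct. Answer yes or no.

yes — NF(t₁) = a, NF(t₂) = a

Reduce t₁ = g(p(p(k(p(0), p(g(0, p(p(e))))))), p(0)):
1. g(p(p(k(p(0), p(g(0, p(p(e))))))), p(0))  →  k(p(0), p(g(0, p(p(e)))))   [R1 at ε]
2. k(p(0), p(g(0, p(p(e)))))  →  a   [R4 at ε]

Reduce t₂ = g(p(p(g(p(p(k(p(0), 0))), p(a)))), a):
1. g(p(p(g(p(p(k(p(0), 0))), p(a)))), a)  →  g(p(p(k(p(0), 0))), p(a))   [R1 at ε]
2. g(p(p(k(p(0), 0))), p(a))  →  k(p(0), 0)   [R1 at ε]
3. k(p(0), 0)  →  a   [R4 at ε]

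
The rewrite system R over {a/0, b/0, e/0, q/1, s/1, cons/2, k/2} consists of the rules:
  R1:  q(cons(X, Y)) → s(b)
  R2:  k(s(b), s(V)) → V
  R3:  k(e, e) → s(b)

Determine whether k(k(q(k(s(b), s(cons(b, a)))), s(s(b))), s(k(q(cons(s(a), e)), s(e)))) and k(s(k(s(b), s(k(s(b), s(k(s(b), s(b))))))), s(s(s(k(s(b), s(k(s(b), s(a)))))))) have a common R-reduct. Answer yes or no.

no — NF(t₁) = e, NF(t₂) = s(s(a))

Reduce t₁ = k(k(q(k(s(b), s(cons(b, a)))), s(s(b))), s(k(q(cons(s(a), e)), s(e)))):
1. k(k(q(k(s(b), s(cons(b, a)))), s(s(b))), s(k(q(cons(s(a), e)), s(e))))  →  k(k(q(cons(b, a)), s(s(b))), s(k(q(cons(s(a), e)), s(e))))   [R2 at 1.1.1]
2. k(k(q(cons(b, a)), s(s(b))), s(k(q(cons(s(a), e)), s(e))))  →  k(k(s(b), s(s(b))), s(k(q(cons(s(a), e)), s(e))))   [R1 at 1.1]
3. k(k(s(b), s(s(b))), s(k(q(cons(s(a), e)), s(e))))  →  k(s(b), s(k(q(cons(s(a), e)), s(e))))   [R2 at 1]
4. k(s(b), s(k(q(cons(s(a), e)), s(e))))  →  k(q(cons(s(a), e)), s(e))   [R2 at ε]
5. k(q(cons(s(a), e)), s(e))  →  k(s(b), s(e))   [R1 at 1]
6. k(s(b), s(e))  →  e   [R2 at ε]

Reduce t₂ = k(s(k(s(b), s(k(s(b), s(k(s(b), s(b))))))), s(s(s(k(s(b), s(k(s(b), s(a)))))))):
1. k(s(k(s(b), s(k(s(b), s(k(s(b), s(b))))))), s(s(s(k(s(b), s(k(s(b), s(a))))))))  →  k(s(k(s(b), s(k(s(b), s(b))))), s(s(s(k(s(b), s(k(s(b), s(a))))))))   [R2 at 1.1]
2. k(s(k(s(b), s(k(s(b), s(b))))), s(s(s(k(s(b), s(k(s(b), s(a))))))))  →  k(s(k(s(b), s(b))), s(s(s(k(s(b), s(k(s(b), s(a))))))))   [R2 at 1.1]
3. k(s(k(s(b), s(b))), s(s(s(k(s(b), s(k(s(b), s(a))))))))  →  k(s(b), s(s(s(k(s(b), s(k(s(b), s(a))))))))   [R2 at 1.1]
4. k(s(b), s(s(s(k(s(b), s(k(s(b), s(a))))))))  →  s(s(k(s(b), s(k(s(b), s(a))))))   [R2 at ε]
5. s(s(k(s(b), s(k(s(b), s(a))))))  →  s(s(k(s(b), s(a))))   [R2 at 1.1]
6. s(s(k(s(b), s(a))))  →  s(s(a))   [R2 at 1.1]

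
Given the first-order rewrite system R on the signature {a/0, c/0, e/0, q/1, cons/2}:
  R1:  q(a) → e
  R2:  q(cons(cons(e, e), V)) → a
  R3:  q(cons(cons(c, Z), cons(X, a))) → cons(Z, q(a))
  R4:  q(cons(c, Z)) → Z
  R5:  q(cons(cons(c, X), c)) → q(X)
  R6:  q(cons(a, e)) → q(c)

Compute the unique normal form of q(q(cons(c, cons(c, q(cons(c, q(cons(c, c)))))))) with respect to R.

1. q(q(cons(c, cons(c, q(cons(c, q(cons(c, c))))))))  →  q(cons(c, q(cons(c, q(cons(c, c))))))   [R4 at 1]
2. q(cons(c, q(cons(c, q(cons(c, c))))))  →  q(cons(c, q(cons(c, c))))   [R4 at ε]
3. q(cons(c, q(cons(c, c))))  →  q(cons(c, c))   [R4 at ε]
4. q(cons(c, c))  →  c   [R4 at ε]

c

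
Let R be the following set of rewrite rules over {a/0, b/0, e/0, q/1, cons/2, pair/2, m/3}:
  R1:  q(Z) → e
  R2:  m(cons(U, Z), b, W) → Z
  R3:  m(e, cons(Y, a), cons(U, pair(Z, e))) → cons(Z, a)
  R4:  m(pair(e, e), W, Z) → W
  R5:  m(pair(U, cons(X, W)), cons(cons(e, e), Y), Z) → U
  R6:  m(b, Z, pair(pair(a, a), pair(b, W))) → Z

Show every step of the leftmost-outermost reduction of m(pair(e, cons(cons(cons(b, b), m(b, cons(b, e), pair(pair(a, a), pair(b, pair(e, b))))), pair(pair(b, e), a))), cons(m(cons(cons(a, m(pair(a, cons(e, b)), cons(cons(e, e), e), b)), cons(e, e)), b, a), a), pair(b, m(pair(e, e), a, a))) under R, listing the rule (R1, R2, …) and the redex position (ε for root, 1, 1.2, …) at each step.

e

1. m(pair(e, cons(cons(cons(b, b), m(b, cons(b, e), pair(pair(a, a), pair(b, pair(e, b))))), pair(pair(b, e), a))), cons(m(cons(cons(a, m(pair(a, cons(e, b)), cons(cons(e, e), e), b)), cons(e, e)), b, a), a), pair(b, m(pair(e, e), a, a)))  →  m(pair(e, cons(cons(cons(b, b), cons(b, e)), pair(pair(b, e), a))), cons(m(cons(cons(a, m(pair(a, cons(e, b)), cons(cons(e, e), e), b)), cons(e, e)), b, a), a), pair(b, m(pair(e, e), a, a)))   [R6 at 1.2.1.2]
2. m(pair(e, cons(cons(cons(b, b), cons(b, e)), pair(pair(b, e), a))), cons(m(cons(cons(a, m(pair(a, cons(e, b)), cons(cons(e, e), e), b)), cons(e, e)), b, a), a), pair(b, m(pair(e, e), a, a)))  →  m(pair(e, cons(cons(cons(b, b), cons(b, e)), pair(pair(b, e), a))), cons(cons(e, e), a), pair(b, m(pair(e, e), a, a)))   [R2 at 2.1]
3. m(pair(e, cons(cons(cons(b, b), cons(b, e)), pair(pair(b, e), a))), cons(cons(e, e), a), pair(b, m(pair(e, e), a, a)))  →  e   [R5 at ε]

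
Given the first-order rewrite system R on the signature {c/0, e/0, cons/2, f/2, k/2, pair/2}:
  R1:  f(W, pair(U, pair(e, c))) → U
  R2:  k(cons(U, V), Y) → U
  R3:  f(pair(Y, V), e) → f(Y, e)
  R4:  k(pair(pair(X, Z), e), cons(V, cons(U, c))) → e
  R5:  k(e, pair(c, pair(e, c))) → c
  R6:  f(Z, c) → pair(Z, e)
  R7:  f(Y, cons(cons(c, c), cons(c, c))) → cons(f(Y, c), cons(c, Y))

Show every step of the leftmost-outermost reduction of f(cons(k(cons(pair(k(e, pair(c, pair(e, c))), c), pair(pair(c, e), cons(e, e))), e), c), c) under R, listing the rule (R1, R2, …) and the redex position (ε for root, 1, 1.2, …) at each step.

pair(cons(pair(c, c), c), e)

1. f(cons(k(cons(pair(k(e, pair(c, pair(e, c))), c), pair(pair(c, e), cons(e, e))), e), c), c)  →  pair(cons(k(cons(pair(k(e, pair(c, pair(e, c))), c), pair(pair(c, e), cons(e, e))), e), c), e)   [R6 at ε]
2. pair(cons(k(cons(pair(k(e, pair(c, pair(e, c))), c), pair(pair(c, e), cons(e, e))), e), c), e)  →  pair(cons(pair(k(e, pair(c, pair(e, c))), c), c), e)   [R2 at 1.1]
3. pair(cons(pair(k(e, pair(c, pair(e, c))), c), c), e)  →  pair(cons(pair(c, c), c), e)   [R5 at 1.1.1]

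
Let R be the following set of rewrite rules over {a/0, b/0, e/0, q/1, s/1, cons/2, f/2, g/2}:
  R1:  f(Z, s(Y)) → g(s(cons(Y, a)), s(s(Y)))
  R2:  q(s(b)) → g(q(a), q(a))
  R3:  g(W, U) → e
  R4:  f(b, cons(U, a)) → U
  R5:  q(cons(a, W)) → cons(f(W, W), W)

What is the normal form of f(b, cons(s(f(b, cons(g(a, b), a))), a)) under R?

s(e)

1. f(b, cons(s(f(b, cons(g(a, b), a))), a))  →  s(f(b, cons(g(a, b), a)))   [R4 at ε]
2. s(f(b, cons(g(a, b), a)))  →  s(g(a, b))   [R4 at 1]
3. s(g(a, b))  →  s(e)   [R3 at 1]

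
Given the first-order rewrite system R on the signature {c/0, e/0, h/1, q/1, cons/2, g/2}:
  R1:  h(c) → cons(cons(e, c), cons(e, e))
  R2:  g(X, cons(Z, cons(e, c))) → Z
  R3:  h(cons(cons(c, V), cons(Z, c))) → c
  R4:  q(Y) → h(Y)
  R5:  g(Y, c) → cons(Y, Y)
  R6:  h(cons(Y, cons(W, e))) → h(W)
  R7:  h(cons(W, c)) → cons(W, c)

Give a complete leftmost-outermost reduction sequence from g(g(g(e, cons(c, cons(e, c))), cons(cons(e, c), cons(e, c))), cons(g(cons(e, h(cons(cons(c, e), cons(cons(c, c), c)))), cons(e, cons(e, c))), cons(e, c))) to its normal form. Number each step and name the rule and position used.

1. g(g(g(e, cons(c, cons(e, c))), cons(cons(e, c), cons(e, c))), cons(g(cons(e, h(cons(cons(c, e), cons(cons(c, c), c)))), cons(e, cons(e, c))), cons(e, c)))  →  g(cons(e, h(cons(cons(c, e), cons(cons(c, c), c)))), cons(e, cons(e, c)))   [R2 at ε]
2. g(cons(e, h(cons(cons(c, e), cons(cons(c, c), c)))), cons(e, cons(e, c)))  →  e   [R2 at ε]

e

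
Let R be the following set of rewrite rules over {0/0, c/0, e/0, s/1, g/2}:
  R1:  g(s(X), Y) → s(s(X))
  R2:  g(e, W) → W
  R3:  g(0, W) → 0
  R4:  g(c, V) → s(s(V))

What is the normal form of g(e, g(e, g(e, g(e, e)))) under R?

1. g(e, g(e, g(e, g(e, e))))  →  g(e, g(e, g(e, e)))   [R2 at ε]
2. g(e, g(e, g(e, e)))  →  g(e, g(e, e))   [R2 at ε]
3. g(e, g(e, e))  →  g(e, e)   [R2 at ε]
4. g(e, e)  →  e   [R2 at ε]

e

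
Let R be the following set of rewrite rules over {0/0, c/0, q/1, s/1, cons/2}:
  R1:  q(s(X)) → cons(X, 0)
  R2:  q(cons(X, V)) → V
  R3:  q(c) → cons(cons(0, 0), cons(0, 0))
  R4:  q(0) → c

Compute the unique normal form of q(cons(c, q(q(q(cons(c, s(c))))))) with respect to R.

0

1. q(cons(c, q(q(q(cons(c, s(c)))))))  →  q(q(q(cons(c, s(c)))))   [R2 at ε]
2. q(q(q(cons(c, s(c)))))  →  q(q(s(c)))   [R2 at 1.1]
3. q(q(s(c)))  →  q(cons(c, 0))   [R1 at 1]
4. q(cons(c, 0))  →  0   [R2 at ε]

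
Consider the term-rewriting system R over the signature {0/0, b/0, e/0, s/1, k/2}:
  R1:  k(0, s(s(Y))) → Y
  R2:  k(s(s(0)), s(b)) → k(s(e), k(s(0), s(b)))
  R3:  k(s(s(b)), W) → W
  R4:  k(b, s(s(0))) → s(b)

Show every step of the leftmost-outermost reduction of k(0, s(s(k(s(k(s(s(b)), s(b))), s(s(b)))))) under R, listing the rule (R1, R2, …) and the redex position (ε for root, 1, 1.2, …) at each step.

1. k(0, s(s(k(s(k(s(s(b)), s(b))), s(s(b))))))  →  k(s(k(s(s(b)), s(b))), s(s(b)))   [R1 at ε]
2. k(s(k(s(s(b)), s(b))), s(s(b)))  →  k(s(s(b)), s(s(b)))   [R3 at 1.1]
3. k(s(s(b)), s(s(b)))  →  s(s(b))   [R3 at ε]

s(s(b))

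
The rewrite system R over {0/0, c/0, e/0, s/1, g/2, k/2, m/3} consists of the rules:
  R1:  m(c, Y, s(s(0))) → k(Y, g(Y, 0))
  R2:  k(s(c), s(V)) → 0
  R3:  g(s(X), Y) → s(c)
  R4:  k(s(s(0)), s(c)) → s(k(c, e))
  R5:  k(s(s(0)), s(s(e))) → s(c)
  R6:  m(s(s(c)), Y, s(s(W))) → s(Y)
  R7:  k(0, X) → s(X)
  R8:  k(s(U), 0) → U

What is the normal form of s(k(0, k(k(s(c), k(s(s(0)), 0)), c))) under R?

s(s(s(c)))

1. s(k(0, k(k(s(c), k(s(s(0)), 0)), c)))  →  s(s(k(k(s(c), k(s(s(0)), 0)), c)))   [R7 at 1]
2. s(s(k(k(s(c), k(s(s(0)), 0)), c)))  →  s(s(k(k(s(c), s(0)), c)))   [R8 at 1.1.1.2]
3. s(s(k(k(s(c), s(0)), c)))  →  s(s(k(0, c)))   [R2 at 1.1.1]
4. s(s(k(0, c)))  →  s(s(s(c)))   [R7 at 1.1]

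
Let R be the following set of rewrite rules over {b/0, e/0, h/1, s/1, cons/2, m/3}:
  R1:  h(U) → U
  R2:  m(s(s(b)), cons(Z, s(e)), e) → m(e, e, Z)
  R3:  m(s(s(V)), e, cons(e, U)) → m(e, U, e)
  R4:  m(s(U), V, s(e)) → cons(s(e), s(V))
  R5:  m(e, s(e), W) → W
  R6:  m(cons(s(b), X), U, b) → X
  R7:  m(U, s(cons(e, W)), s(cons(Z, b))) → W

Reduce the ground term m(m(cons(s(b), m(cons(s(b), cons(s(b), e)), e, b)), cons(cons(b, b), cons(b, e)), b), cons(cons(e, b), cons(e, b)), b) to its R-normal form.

1. m(m(cons(s(b), m(cons(s(b), cons(s(b), e)), e, b)), cons(cons(b, b), cons(b, e)), b), cons(cons(e, b), cons(e, b)), b)  →  m(m(cons(s(b), cons(s(b), e)), e, b), cons(cons(e, b), cons(e, b)), b)   [R6 at 1]
2. m(m(cons(s(b), cons(s(b), e)), e, b), cons(cons(e, b), cons(e, b)), b)  →  m(cons(s(b), e), cons(cons(e, b), cons(e, b)), b)   [R6 at 1]
3. m(cons(s(b), e), cons(cons(e, b), cons(e, b)), b)  →  e   [R6 at ε]

e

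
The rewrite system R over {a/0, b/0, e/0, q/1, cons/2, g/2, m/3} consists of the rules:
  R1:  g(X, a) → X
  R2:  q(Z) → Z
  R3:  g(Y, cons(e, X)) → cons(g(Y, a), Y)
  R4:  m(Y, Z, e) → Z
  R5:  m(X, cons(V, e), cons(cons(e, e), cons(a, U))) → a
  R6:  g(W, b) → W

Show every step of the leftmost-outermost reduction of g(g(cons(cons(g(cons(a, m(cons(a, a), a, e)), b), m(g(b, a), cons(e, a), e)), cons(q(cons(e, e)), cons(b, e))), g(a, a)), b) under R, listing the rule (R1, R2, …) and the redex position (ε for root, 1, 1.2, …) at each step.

cons(cons(cons(a, a), cons(e, a)), cons(cons(e, e), cons(b, e)))

1. g(g(cons(cons(g(cons(a, m(cons(a, a), a, e)), b), m(g(b, a), cons(e, a), e)), cons(q(cons(e, e)), cons(b, e))), g(a, a)), b)  →  g(cons(cons(g(cons(a, m(cons(a, a), a, e)), b), m(g(b, a), cons(e, a), e)), cons(q(cons(e, e)), cons(b, e))), g(a, a))   [R6 at ε]
2. g(cons(cons(g(cons(a, m(cons(a, a), a, e)), b), m(g(b, a), cons(e, a), e)), cons(q(cons(e, e)), cons(b, e))), g(a, a))  →  g(cons(cons(cons(a, m(cons(a, a), a, e)), m(g(b, a), cons(e, a), e)), cons(q(cons(e, e)), cons(b, e))), g(a, a))   [R6 at 1.1.1]
3. g(cons(cons(cons(a, m(cons(a, a), a, e)), m(g(b, a), cons(e, a), e)), cons(q(cons(e, e)), cons(b, e))), g(a, a))  →  g(cons(cons(cons(a, a), m(g(b, a), cons(e, a), e)), cons(q(cons(e, e)), cons(b, e))), g(a, a))   [R4 at 1.1.1.2]
4. g(cons(cons(cons(a, a), m(g(b, a), cons(e, a), e)), cons(q(cons(e, e)), cons(b, e))), g(a, a))  →  g(cons(cons(cons(a, a), cons(e, a)), cons(q(cons(e, e)), cons(b, e))), g(a, a))   [R4 at 1.1.2]
5. g(cons(cons(cons(a, a), cons(e, a)), cons(q(cons(e, e)), cons(b, e))), g(a, a))  →  g(cons(cons(cons(a, a), cons(e, a)), cons(cons(e, e), cons(b, e))), g(a, a))   [R2 at 1.2.1]
6. g(cons(cons(cons(a, a), cons(e, a)), cons(cons(e, e), cons(b, e))), g(a, a))  →  g(cons(cons(cons(a, a), cons(e, a)), cons(cons(e, e), cons(b, e))), a)   [R1 at 2]
7. g(cons(cons(cons(a, a), cons(e, a)), cons(cons(e, e), cons(b, e))), a)  →  cons(cons(cons(a, a), cons(e, a)), cons(cons(e, e), cons(b, e)))   [R1 at ε]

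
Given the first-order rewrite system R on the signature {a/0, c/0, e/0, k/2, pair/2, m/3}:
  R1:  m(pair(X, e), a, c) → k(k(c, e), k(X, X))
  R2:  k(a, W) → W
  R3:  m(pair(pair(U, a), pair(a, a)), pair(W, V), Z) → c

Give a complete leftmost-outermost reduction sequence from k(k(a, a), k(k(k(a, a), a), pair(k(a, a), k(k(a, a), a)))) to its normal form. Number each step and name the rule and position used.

1. k(k(a, a), k(k(k(a, a), a), pair(k(a, a), k(k(a, a), a))))  →  k(a, k(k(k(a, a), a), pair(k(a, a), k(k(a, a), a))))   [R2 at 1]
2. k(a, k(k(k(a, a), a), pair(k(a, a), k(k(a, a), a))))  →  k(k(k(a, a), a), pair(k(a, a), k(k(a, a), a)))   [R2 at ε]
3. k(k(k(a, a), a), pair(k(a, a), k(k(a, a), a)))  →  k(k(a, a), pair(k(a, a), k(k(a, a), a)))   [R2 at 1.1]
4. k(k(a, a), pair(k(a, a), k(k(a, a), a)))  →  k(a, pair(k(a, a), k(k(a, a), a)))   [R2 at 1]
5. k(a, pair(k(a, a), k(k(a, a), a)))  →  pair(k(a, a), k(k(a, a), a))   [R2 at ε]
6. pair(k(a, a), k(k(a, a), a))  →  pair(a, k(k(a, a), a))   [R2 at 1]
7. pair(a, k(k(a, a), a))  →  pair(a, k(a, a))   [R2 at 2.1]
8. pair(a, k(a, a))  →  pair(a, a)   [R2 at 2]

pair(a, a)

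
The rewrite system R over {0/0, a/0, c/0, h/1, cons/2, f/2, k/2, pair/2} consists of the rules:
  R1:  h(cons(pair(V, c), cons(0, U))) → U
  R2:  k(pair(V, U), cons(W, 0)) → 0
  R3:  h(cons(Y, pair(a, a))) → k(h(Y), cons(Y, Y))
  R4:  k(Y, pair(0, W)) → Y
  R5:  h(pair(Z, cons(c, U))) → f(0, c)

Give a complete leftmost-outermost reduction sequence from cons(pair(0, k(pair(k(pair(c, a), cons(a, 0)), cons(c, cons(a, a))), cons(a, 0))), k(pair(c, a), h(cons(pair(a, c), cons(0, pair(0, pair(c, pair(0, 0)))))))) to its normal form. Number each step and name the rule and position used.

1. cons(pair(0, k(pair(k(pair(c, a), cons(a, 0)), cons(c, cons(a, a))), cons(a, 0))), k(pair(c, a), h(cons(pair(a, c), cons(0, pair(0, pair(c, pair(0, 0))))))))  →  cons(pair(0, 0), k(pair(c, a), h(cons(pair(a, c), cons(0, pair(0, pair(c, pair(0, 0))))))))   [R2 at 1.2]
2. cons(pair(0, 0), k(pair(c, a), h(cons(pair(a, c), cons(0, pair(0, pair(c, pair(0, 0))))))))  →  cons(pair(0, 0), k(pair(c, a), pair(0, pair(c, pair(0, 0)))))   [R1 at 2.2]
3. cons(pair(0, 0), k(pair(c, a), pair(0, pair(c, pair(0, 0)))))  →  cons(pair(0, 0), pair(c, a))   [R4 at 2]

cons(pair(0, 0), pair(c, a))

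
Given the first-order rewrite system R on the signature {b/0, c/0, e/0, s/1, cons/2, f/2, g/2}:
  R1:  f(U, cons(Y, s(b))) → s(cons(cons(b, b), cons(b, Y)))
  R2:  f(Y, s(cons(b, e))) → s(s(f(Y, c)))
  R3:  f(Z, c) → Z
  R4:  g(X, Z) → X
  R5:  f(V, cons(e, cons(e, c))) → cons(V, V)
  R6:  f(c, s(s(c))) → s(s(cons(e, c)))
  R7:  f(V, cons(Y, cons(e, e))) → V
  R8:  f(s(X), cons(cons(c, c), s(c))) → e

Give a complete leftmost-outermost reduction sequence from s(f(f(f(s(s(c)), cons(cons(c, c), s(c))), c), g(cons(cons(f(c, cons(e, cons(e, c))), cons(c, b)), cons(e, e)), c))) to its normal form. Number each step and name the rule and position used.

1. s(f(f(f(s(s(c)), cons(cons(c, c), s(c))), c), g(cons(cons(f(c, cons(e, cons(e, c))), cons(c, b)), cons(e, e)), c)))  →  s(f(f(s(s(c)), cons(cons(c, c), s(c))), g(cons(cons(f(c, cons(e, cons(e, c))), cons(c, b)), cons(e, e)), c)))   [R3 at 1.1]
2. s(f(f(s(s(c)), cons(cons(c, c), s(c))), g(cons(cons(f(c, cons(e, cons(e, c))), cons(c, b)), cons(e, e)), c)))  →  s(f(e, g(cons(cons(f(c, cons(e, cons(e, c))), cons(c, b)), cons(e, e)), c)))   [R8 at 1.1]
3. s(f(e, g(cons(cons(f(c, cons(e, cons(e, c))), cons(c, b)), cons(e, e)), c)))  →  s(f(e, cons(cons(f(c, cons(e, cons(e, c))), cons(c, b)), cons(e, e))))   [R4 at 1.2]
4. s(f(e, cons(cons(f(c, cons(e, cons(e, c))), cons(c, b)), cons(e, e))))  →  s(e)   [R7 at 1]

s(e)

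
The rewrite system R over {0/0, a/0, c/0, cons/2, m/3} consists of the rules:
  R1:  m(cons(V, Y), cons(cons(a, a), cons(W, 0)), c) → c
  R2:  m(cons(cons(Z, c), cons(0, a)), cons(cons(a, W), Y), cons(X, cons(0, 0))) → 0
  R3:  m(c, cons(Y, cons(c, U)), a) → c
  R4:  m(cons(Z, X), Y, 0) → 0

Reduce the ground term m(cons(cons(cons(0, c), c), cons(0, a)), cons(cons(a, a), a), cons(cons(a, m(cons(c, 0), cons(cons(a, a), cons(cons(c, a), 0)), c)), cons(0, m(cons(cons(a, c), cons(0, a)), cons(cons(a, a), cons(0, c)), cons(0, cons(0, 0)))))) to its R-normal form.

0

1. m(cons(cons(cons(0, c), c), cons(0, a)), cons(cons(a, a), a), cons(cons(a, m(cons(c, 0), cons(cons(a, a), cons(cons(c, a), 0)), c)), cons(0, m(cons(cons(a, c), cons(0, a)), cons(cons(a, a), cons(0, c)), cons(0, cons(0, 0))))))  →  m(cons(cons(cons(0, c), c), cons(0, a)), cons(cons(a, a), a), cons(cons(a, c), cons(0, m(cons(cons(a, c), cons(0, a)), cons(cons(a, a), cons(0, c)), cons(0, cons(0, 0))))))   [R1 at 3.1.2]
2. m(cons(cons(cons(0, c), c), cons(0, a)), cons(cons(a, a), a), cons(cons(a, c), cons(0, m(cons(cons(a, c), cons(0, a)), cons(cons(a, a), cons(0, c)), cons(0, cons(0, 0))))))  →  m(cons(cons(cons(0, c), c), cons(0, a)), cons(cons(a, a), a), cons(cons(a, c), cons(0, 0)))   [R2 at 3.2.2]
3. m(cons(cons(cons(0, c), c), cons(0, a)), cons(cons(a, a), a), cons(cons(a, c), cons(0, 0)))  →  0   [R2 at ε]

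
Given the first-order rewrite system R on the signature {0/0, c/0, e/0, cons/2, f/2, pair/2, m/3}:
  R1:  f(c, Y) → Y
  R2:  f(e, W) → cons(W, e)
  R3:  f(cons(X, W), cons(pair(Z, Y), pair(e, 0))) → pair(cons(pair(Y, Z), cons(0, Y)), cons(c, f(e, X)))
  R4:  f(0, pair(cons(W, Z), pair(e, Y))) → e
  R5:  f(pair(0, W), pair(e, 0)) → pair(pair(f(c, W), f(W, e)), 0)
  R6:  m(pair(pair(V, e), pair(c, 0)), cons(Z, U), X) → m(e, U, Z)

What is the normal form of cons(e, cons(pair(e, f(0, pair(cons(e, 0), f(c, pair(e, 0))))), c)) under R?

1. cons(e, cons(pair(e, f(0, pair(cons(e, 0), f(c, pair(e, 0))))), c))  →  cons(e, cons(pair(e, f(0, pair(cons(e, 0), pair(e, 0)))), c))   [R1 at 2.1.2.2.2]
2. cons(e, cons(pair(e, f(0, pair(cons(e, 0), pair(e, 0)))), c))  →  cons(e, cons(pair(e, e), c))   [R4 at 2.1.2]

cons(e, cons(pair(e, e), c))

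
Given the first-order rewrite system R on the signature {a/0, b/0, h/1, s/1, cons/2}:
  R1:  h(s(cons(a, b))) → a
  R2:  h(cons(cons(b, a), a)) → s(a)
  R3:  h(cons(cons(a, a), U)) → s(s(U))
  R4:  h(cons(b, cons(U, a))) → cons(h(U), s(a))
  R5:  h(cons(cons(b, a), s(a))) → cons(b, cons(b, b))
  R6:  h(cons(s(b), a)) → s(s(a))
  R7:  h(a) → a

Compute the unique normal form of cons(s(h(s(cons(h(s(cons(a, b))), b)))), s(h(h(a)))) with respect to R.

1. cons(s(h(s(cons(h(s(cons(a, b))), b)))), s(h(h(a))))  →  cons(s(h(s(cons(a, b)))), s(h(h(a))))   [R1 at 1.1.1.1.1]
2. cons(s(h(s(cons(a, b)))), s(h(h(a))))  →  cons(s(a), s(h(h(a))))   [R1 at 1.1]
3. cons(s(a), s(h(h(a))))  →  cons(s(a), s(h(a)))   [R7 at 2.1.1]
4. cons(s(a), s(h(a)))  →  cons(s(a), s(a))   [R7 at 2.1]

cons(s(a), s(a))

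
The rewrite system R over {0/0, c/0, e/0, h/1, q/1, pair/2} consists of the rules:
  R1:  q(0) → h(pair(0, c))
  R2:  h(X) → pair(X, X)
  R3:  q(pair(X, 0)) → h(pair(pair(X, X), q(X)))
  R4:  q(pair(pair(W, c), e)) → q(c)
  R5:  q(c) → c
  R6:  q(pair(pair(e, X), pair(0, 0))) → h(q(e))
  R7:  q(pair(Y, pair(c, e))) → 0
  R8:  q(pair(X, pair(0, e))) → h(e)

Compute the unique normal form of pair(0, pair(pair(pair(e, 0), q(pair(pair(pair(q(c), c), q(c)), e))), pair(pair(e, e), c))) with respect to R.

pair(0, pair(pair(pair(e, 0), c), pair(pair(e, e), c)))

1. pair(0, pair(pair(pair(e, 0), q(pair(pair(pair(q(c), c), q(c)), e))), pair(pair(e, e), c)))  →  pair(0, pair(pair(pair(e, 0), q(pair(pair(pair(c, c), q(c)), e))), pair(pair(e, e), c)))   [R5 at 2.1.2.1.1.1.1]
2. pair(0, pair(pair(pair(e, 0), q(pair(pair(pair(c, c), q(c)), e))), pair(pair(e, e), c)))  →  pair(0, pair(pair(pair(e, 0), q(pair(pair(pair(c, c), c), e))), pair(pair(e, e), c)))   [R5 at 2.1.2.1.1.2]
3. pair(0, pair(pair(pair(e, 0), q(pair(pair(pair(c, c), c), e))), pair(pair(e, e), c)))  →  pair(0, pair(pair(pair(e, 0), q(c)), pair(pair(e, e), c)))   [R4 at 2.1.2]
4. pair(0, pair(pair(pair(e, 0), q(c)), pair(pair(e, e), c)))  →  pair(0, pair(pair(pair(e, 0), c), pair(pair(e, e), c)))   [R5 at 2.1.2]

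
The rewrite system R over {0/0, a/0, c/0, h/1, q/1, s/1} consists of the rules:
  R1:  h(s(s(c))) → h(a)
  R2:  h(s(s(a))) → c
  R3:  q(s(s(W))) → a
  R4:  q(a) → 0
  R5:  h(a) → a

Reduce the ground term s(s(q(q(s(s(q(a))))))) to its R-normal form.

s(s(0))

1. s(s(q(q(s(s(q(a)))))))  →  s(s(q(a)))   [R3 at 1.1.1]
2. s(s(q(a)))  →  s(s(0))   [R4 at 1.1]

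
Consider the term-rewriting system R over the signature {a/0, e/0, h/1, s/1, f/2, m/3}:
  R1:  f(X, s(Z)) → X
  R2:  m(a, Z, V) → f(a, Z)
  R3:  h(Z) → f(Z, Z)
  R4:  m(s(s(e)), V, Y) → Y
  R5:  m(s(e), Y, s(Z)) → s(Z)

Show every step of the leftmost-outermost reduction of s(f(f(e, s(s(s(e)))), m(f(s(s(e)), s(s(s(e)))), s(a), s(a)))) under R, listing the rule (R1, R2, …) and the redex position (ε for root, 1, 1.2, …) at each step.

1. s(f(f(e, s(s(s(e)))), m(f(s(s(e)), s(s(s(e)))), s(a), s(a))))  →  s(f(e, m(f(s(s(e)), s(s(s(e)))), s(a), s(a))))   [R1 at 1.1]
2. s(f(e, m(f(s(s(e)), s(s(s(e)))), s(a), s(a))))  →  s(f(e, m(s(s(e)), s(a), s(a))))   [R1 at 1.2.1]
3. s(f(e, m(s(s(e)), s(a), s(a))))  →  s(f(e, s(a)))   [R4 at 1.2]
4. s(f(e, s(a)))  →  s(e)   [R1 at 1]

s(e)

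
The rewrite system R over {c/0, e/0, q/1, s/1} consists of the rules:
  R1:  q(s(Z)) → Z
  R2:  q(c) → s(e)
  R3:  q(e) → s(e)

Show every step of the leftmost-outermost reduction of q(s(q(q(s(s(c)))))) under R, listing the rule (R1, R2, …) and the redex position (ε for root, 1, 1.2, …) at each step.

c

1. q(s(q(q(s(s(c))))))  →  q(q(s(s(c))))   [R1 at ε]
2. q(q(s(s(c))))  →  q(s(c))   [R1 at 1]
3. q(s(c))  →  c   [R1 at ε]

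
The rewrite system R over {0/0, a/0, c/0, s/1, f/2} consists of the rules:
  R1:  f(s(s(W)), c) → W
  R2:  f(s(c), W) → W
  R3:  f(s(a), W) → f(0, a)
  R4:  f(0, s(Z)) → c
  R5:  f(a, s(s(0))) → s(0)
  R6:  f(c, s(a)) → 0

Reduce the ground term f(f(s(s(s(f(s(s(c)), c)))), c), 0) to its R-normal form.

1. f(f(s(s(s(f(s(s(c)), c)))), c), 0)  →  f(s(f(s(s(c)), c)), 0)   [R1 at 1]
2. f(s(f(s(s(c)), c)), 0)  →  f(s(c), 0)   [R1 at 1.1]
3. f(s(c), 0)  →  0   [R2 at ε]

0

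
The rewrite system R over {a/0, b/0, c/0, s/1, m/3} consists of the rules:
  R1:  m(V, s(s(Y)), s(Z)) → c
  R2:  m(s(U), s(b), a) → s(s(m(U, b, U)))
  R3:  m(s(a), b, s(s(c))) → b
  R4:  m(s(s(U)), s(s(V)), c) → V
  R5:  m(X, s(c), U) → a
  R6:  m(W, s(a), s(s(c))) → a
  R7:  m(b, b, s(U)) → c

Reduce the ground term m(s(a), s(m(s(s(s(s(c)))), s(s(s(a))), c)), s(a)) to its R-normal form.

c

1. m(s(a), s(m(s(s(s(s(c)))), s(s(s(a))), c)), s(a))  →  m(s(a), s(s(a)), s(a))   [R4 at 2.1]
2. m(s(a), s(s(a)), s(a))  →  c   [R1 at ε]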